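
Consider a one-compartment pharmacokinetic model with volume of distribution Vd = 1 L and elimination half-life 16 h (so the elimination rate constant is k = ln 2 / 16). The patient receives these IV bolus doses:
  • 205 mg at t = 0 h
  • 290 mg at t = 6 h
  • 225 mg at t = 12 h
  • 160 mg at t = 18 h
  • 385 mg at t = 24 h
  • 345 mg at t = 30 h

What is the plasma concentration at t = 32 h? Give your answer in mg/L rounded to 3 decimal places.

915.715 mg/L

k = ln 2 / 16 = 0.04332 per h
Dose 1 (205 mg at t=0 h): 205·exp(−0.04332·32) = 51.250 mg/L
Dose 2 (290 mg at t=6 h): 290·exp(−0.04332·26) = 94.021 mg/L
Dose 3 (225 mg at t=12 h): 225·exp(−0.04332·20) = 94.601 mg/L
Dose 4 (160 mg at t=18 h): 160·exp(−0.04332·14) = 87.241 mg/L
Dose 5 (385 mg at t=24 h): 385·exp(−0.04332·8) = 272.236 mg/L
Dose 6 (345 mg at t=30 h): 345·exp(−0.04332·2) = 316.366 mg/L
C(32) = 51.250 + 94.021 + 94.601 + 87.241 + 272.236 + 316.366 = 915.715 mg/L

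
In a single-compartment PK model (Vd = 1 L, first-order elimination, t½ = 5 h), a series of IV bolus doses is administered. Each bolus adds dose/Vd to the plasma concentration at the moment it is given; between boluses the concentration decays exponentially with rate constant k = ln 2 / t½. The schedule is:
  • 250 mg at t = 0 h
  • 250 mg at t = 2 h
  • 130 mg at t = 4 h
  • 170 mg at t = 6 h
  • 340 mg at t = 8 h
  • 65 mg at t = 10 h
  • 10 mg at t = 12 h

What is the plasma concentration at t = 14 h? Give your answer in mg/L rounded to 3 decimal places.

k = ln 2 / 5 = 0.13863 per h
Dose 1 (250 mg at t=0 h): 250·exp(−0.13863·14) = 35.897 mg/L
Dose 2 (250 mg at t=2 h): 250·exp(−0.13863·12) = 47.366 mg/L
Dose 3 (130 mg at t=4 h): 130·exp(−0.13863·10) = 32.500 mg/L
Dose 4 (170 mg at t=6 h): 170·exp(−0.13863·8) = 56.079 mg/L
Dose 5 (340 mg at t=8 h): 340·exp(−0.13863·6) = 147.994 mg/L
Dose 6 (65 mg at t=10 h): 65·exp(−0.13863·4) = 37.333 mg/L
Dose 7 (10 mg at t=12 h): 10·exp(−0.13863·2) = 7.579 mg/L
C(14) = 35.897 + 47.366 + 32.500 + 56.079 + 147.994 + 37.333 + 7.579 = 364.747 mg/L

364.747 mg/L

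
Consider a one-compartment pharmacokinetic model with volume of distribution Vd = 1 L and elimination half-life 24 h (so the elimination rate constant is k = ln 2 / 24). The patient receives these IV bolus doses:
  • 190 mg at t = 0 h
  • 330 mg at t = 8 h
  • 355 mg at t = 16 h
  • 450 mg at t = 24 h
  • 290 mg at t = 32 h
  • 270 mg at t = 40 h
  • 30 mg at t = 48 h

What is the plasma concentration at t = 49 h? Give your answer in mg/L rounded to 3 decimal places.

k = ln 2 / 24 = 0.02888 per h
Dose 1 (190 mg at t=0 h): 190·exp(−0.02888·49) = 46.148 mg/L
Dose 2 (330 mg at t=8 h): 330·exp(−0.02888·41) = 100.984 mg/L
Dose 3 (355 mg at t=16 h): 355·exp(−0.02888·33) = 136.871 mg/L
Dose 4 (450 mg at t=24 h): 450·exp(−0.02888·25) = 218.595 mg/L
Dose 5 (290 mg at t=32 h): 290·exp(−0.02888·17) = 177.488 mg/L
Dose 6 (270 mg at t=40 h): 270·exp(−0.02888·9) = 208.198 mg/L
Dose 7 (30 mg at t=48 h): 30·exp(−0.02888·1) = 29.146 mg/L
C(49) = 46.148 + 100.984 + 136.871 + 218.595 + 177.488 + 208.198 + 29.146 = 917.430 mg/L

917.430 mg/L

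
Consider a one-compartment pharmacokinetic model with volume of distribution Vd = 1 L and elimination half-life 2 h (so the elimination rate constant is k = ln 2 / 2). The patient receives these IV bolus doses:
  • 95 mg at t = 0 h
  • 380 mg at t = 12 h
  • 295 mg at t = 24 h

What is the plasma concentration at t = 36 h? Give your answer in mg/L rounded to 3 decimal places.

4.703 mg/L

k = ln 2 / 2 = 0.34657 per h
Dose 1 (95 mg at t=0 h): 95·exp(−0.34657·36) = 0.000 mg/L
Dose 2 (380 mg at t=12 h): 380·exp(−0.34657·24) = 0.093 mg/L
Dose 3 (295 mg at t=24 h): 295·exp(−0.34657·12) = 4.609 mg/L
C(36) = 0.000 + 0.093 + 4.609 = 4.703 mg/L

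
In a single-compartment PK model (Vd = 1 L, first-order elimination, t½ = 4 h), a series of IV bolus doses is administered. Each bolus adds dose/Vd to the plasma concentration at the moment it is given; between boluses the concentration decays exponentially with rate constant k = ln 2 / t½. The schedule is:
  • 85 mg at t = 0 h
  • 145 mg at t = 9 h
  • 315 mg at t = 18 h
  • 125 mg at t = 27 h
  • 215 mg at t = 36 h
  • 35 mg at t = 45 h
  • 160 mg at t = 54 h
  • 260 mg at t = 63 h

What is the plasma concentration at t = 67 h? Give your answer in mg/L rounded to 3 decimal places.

148.784 mg/L

k = ln 2 / 4 = 0.17329 per h
Dose 1 (85 mg at t=0 h): 85·exp(−0.17329·67) = 0.001 mg/L
Dose 2 (145 mg at t=9 h): 145·exp(−0.17329·58) = 0.006 mg/L
Dose 3 (315 mg at t=18 h): 315·exp(−0.17329·49) = 0.065 mg/L
Dose 4 (125 mg at t=27 h): 125·exp(−0.17329·40) = 0.122 mg/L
Dose 5 (215 mg at t=36 h): 215·exp(−0.17329·31) = 0.999 mg/L
Dose 6 (35 mg at t=45 h): 35·exp(−0.17329·22) = 0.773 mg/L
Dose 7 (160 mg at t=54 h): 160·exp(−0.17329·13) = 16.818 mg/L
Dose 8 (260 mg at t=63 h): 260·exp(−0.17329·4) = 130.000 mg/L
C(67) = 0.001 + 0.006 + 0.065 + 0.122 + 0.999 + 0.773 + 16.818 + 130.000 = 148.784 mg/L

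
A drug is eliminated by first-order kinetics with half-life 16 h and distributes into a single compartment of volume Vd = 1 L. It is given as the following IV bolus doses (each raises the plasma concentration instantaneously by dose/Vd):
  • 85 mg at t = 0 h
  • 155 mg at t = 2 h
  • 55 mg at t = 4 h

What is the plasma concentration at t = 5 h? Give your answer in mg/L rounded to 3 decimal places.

k = ln 2 / 16 = 0.04332 per h
Dose 1 (85 mg at t=0 h): 85·exp(−0.04332·5) = 68.446 mg/L
Dose 2 (155 mg at t=2 h): 155·exp(−0.04332·3) = 136.110 mg/L
Dose 3 (55 mg at t=4 h): 55·exp(−0.04332·1) = 52.668 mg/L
C(5) = 68.446 + 136.110 + 52.668 = 257.224 mg/L

257.224 mg/L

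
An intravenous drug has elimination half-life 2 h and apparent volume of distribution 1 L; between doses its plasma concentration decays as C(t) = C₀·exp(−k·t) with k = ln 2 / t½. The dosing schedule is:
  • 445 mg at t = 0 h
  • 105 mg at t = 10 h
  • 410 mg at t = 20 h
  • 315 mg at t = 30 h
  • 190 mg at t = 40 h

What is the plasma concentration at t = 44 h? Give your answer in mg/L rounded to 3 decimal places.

k = ln 2 / 2 = 0.34657 per h
Dose 1 (445 mg at t=0 h): 445·exp(−0.34657·44) = 0.000 mg/L
Dose 2 (105 mg at t=10 h): 105·exp(−0.34657·34) = 0.001 mg/L
Dose 3 (410 mg at t=20 h): 410·exp(−0.34657·24) = 0.100 mg/L
Dose 4 (315 mg at t=30 h): 315·exp(−0.34657·14) = 2.461 mg/L
Dose 5 (190 mg at t=40 h): 190·exp(−0.34657·4) = 47.500 mg/L
C(44) = 0.000 + 0.001 + 0.100 + 2.461 + 47.500 = 50.062 mg/L

50.062 mg/L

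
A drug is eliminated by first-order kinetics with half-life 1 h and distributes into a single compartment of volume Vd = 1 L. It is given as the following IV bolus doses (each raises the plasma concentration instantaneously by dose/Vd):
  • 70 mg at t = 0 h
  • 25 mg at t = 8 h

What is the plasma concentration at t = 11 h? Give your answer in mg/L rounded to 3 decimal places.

3.159 mg/L

k = ln 2 / 1 = 0.69315 per h
Dose 1 (70 mg at t=0 h): 70·exp(−0.69315·11) = 0.034 mg/L
Dose 2 (25 mg at t=8 h): 25·exp(−0.69315·3) = 3.125 mg/L
C(11) = 0.034 + 3.125 = 3.159 mg/L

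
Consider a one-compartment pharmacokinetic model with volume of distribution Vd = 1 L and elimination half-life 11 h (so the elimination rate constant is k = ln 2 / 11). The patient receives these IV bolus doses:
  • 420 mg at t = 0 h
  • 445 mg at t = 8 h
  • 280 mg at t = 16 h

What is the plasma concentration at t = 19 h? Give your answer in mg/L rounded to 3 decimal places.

k = ln 2 / 11 = 0.06301 per h
Dose 1 (420 mg at t=0 h): 420·exp(−0.06301·19) = 126.849 mg/L
Dose 2 (445 mg at t=8 h): 445·exp(−0.06301·11) = 222.500 mg/L
Dose 3 (280 mg at t=16 h): 280·exp(−0.06301·3) = 231.771 mg/L
C(19) = 126.849 + 222.500 + 231.771 = 581.120 mg/L

581.120 mg/L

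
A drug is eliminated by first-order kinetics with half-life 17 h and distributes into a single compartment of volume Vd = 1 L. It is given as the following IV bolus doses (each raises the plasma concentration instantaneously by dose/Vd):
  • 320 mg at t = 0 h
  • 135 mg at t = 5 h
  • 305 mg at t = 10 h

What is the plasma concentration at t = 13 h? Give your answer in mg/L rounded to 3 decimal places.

k = ln 2 / 17 = 0.04077 per h
Dose 1 (320 mg at t=0 h): 320·exp(−0.04077·13) = 188.343 mg/L
Dose 2 (135 mg at t=5 h): 135·exp(−0.04077·8) = 97.425 mg/L
Dose 3 (305 mg at t=10 h): 305·exp(−0.04077·3) = 269.884 mg/L
C(13) = 188.343 + 97.425 + 269.884 = 555.653 mg/L

555.653 mg/L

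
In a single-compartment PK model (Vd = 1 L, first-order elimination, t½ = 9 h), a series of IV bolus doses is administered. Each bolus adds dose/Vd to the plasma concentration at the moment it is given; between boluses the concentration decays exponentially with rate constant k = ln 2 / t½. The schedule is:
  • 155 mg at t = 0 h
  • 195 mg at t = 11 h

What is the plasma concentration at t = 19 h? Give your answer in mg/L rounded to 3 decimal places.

141.183 mg/L

k = ln 2 / 9 = 0.07702 per h
Dose 1 (155 mg at t=0 h): 155·exp(−0.07702·19) = 35.878 mg/L
Dose 2 (195 mg at t=11 h): 195·exp(−0.07702·8) = 105.306 mg/L
C(19) = 35.878 + 105.306 = 141.183 mg/L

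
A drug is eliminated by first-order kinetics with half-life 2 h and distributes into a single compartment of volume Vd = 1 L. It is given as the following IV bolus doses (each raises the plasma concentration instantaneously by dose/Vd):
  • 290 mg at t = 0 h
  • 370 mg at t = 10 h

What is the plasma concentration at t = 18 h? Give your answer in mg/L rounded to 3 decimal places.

k = ln 2 / 2 = 0.34657 per h
Dose 1 (290 mg at t=0 h): 290·exp(−0.34657·18) = 0.566 mg/L
Dose 2 (370 mg at t=10 h): 370·exp(−0.34657·8) = 23.125 mg/L
C(18) = 0.566 + 23.125 = 23.691 mg/L

23.691 mg/L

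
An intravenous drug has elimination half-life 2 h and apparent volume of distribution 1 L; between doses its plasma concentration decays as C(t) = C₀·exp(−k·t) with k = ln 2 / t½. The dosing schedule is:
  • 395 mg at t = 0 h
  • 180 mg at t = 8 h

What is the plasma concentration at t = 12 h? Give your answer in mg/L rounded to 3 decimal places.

51.172 mg/L

k = ln 2 / 2 = 0.34657 per h
Dose 1 (395 mg at t=0 h): 395·exp(−0.34657·12) = 6.172 mg/L
Dose 2 (180 mg at t=8 h): 180·exp(−0.34657·4) = 45.000 mg/L
C(12) = 6.172 + 45.000 = 51.172 mg/L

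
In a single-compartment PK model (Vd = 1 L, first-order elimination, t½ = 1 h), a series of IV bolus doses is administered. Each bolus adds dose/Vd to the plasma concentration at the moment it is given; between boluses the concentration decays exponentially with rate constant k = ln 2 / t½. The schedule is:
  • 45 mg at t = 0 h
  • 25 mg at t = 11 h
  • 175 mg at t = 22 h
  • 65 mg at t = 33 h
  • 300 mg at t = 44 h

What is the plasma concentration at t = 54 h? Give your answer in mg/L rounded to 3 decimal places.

0.293 mg/L

k = ln 2 / 1 = 0.69315 per h
Dose 1 (45 mg at t=0 h): 45·exp(−0.69315·54) = 0.000 mg/L
Dose 2 (25 mg at t=11 h): 25·exp(−0.69315·43) = 0.000 mg/L
Dose 3 (175 mg at t=22 h): 175·exp(−0.69315·32) = 0.000 mg/L
Dose 4 (65 mg at t=33 h): 65·exp(−0.69315·21) = 0.000 mg/L
Dose 5 (300 mg at t=44 h): 300·exp(−0.69315·10) = 0.293 mg/L
C(54) = 0.000 + 0.000 + 0.000 + 0.000 + 0.293 = 0.293 mg/L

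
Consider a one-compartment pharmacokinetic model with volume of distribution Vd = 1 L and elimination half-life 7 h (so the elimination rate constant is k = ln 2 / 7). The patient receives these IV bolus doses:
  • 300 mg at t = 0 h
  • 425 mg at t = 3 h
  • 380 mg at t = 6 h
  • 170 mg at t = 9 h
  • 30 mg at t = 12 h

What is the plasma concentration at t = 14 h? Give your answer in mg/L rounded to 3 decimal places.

k = ln 2 / 7 = 0.09902 per h
Dose 1 (300 mg at t=0 h): 300·exp(−0.09902·14) = 75.000 mg/L
Dose 2 (425 mg at t=3 h): 425·exp(−0.09902·11) = 143.002 mg/L
Dose 3 (380 mg at t=6 h): 380·exp(−0.09902·8) = 172.087 mg/L
Dose 4 (170 mg at t=9 h): 170·exp(−0.09902·5) = 103.616 mg/L
Dose 5 (30 mg at t=12 h): 30·exp(−0.09902·2) = 24.610 mg/L
C(14) = 75.000 + 143.002 + 172.087 + 103.616 + 24.610 = 518.316 mg/L

518.316 mg/L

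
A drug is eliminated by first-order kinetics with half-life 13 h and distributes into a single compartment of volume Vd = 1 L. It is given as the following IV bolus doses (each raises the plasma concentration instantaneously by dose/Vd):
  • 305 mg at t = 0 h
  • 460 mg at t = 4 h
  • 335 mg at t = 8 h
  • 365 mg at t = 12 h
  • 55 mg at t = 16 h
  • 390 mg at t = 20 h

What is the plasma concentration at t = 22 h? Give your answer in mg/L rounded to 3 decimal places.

1034.006 mg/L

k = ln 2 / 13 = 0.05332 per h
Dose 1 (305 mg at t=0 h): 305·exp(−0.05332·22) = 94.377 mg/L
Dose 2 (460 mg at t=4 h): 460·exp(−0.05332·18) = 176.176 mg/L
Dose 3 (335 mg at t=8 h): 335·exp(−0.05332·14) = 158.803 mg/L
Dose 4 (365 mg at t=12 h): 365·exp(−0.05332·10) = 214.157 mg/L
Dose 5 (55 mg at t=16 h): 55·exp(−0.05332·6) = 39.942 mg/L
Dose 6 (390 mg at t=20 h): 390·exp(−0.05332·2) = 350.552 mg/L
C(22) = 94.377 + 176.176 + 158.803 + 214.157 + 39.942 + 350.552 = 1034.006 mg/L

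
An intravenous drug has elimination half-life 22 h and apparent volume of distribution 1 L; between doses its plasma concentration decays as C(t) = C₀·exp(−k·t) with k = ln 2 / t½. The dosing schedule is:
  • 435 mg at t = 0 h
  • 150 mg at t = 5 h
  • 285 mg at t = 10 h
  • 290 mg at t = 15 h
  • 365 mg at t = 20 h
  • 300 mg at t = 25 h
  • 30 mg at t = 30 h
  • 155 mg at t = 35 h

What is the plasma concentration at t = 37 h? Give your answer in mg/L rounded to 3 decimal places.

k = ln 2 / 22 = 0.03151 per h
Dose 1 (435 mg at t=0 h): 435·exp(−0.03151·37) = 135.585 mg/L
Dose 2 (150 mg at t=5 h): 150·exp(−0.03151·32) = 54.731 mg/L
Dose 3 (285 mg at t=10 h): 285·exp(−0.03151·27) = 121.730 mg/L
Dose 4 (290 mg at t=15 h): 290·exp(−0.03151·22) = 145.000 mg/L
Dose 5 (365 mg at t=20 h): 365·exp(−0.03151·17) = 213.638 mg/L
Dose 6 (300 mg at t=25 h): 300·exp(−0.03151·12) = 205.553 mg/L
Dose 7 (30 mg at t=30 h): 30·exp(−0.03151·7) = 24.062 mg/L
Dose 8 (155 mg at t=35 h): 155·exp(−0.03151·2) = 145.534 mg/L
C(37) = 135.585 + 54.731 + 121.730 + 145.000 + 213.638 + 205.553 + 24.062 + 145.534 = 1045.833 mg/L

1045.833 mg/L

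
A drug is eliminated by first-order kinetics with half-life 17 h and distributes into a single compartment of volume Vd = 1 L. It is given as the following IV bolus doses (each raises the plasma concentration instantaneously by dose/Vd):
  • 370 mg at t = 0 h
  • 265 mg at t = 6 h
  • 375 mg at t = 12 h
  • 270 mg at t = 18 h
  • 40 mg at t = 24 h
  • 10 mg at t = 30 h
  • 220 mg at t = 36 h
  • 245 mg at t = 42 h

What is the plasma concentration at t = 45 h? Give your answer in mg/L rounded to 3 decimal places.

692.179 mg/L

k = ln 2 / 17 = 0.04077 per h
Dose 1 (370 mg at t=0 h): 370·exp(−0.04077·45) = 59.069 mg/L
Dose 2 (265 mg at t=6 h): 265·exp(−0.04077·39) = 54.032 mg/L
Dose 3 (375 mg at t=12 h): 375·exp(−0.04077·33) = 97.652 mg/L
Dose 4 (270 mg at t=18 h): 270·exp(−0.04077·27) = 89.796 mg/L
Dose 5 (40 mg at t=24 h): 40·exp(−0.04077·21) = 16.990 mg/L
Dose 6 (10 mg at t=30 h): 10·exp(−0.04077·15) = 5.425 mg/L
Dose 7 (220 mg at t=36 h): 220·exp(−0.04077·9) = 152.424 mg/L
Dose 8 (245 mg at t=42 h): 245·exp(−0.04077·3) = 216.792 mg/L
C(45) = 59.069 + 54.032 + 97.652 + 89.796 + 16.990 + 5.425 + 152.424 + 216.792 = 692.179 mg/L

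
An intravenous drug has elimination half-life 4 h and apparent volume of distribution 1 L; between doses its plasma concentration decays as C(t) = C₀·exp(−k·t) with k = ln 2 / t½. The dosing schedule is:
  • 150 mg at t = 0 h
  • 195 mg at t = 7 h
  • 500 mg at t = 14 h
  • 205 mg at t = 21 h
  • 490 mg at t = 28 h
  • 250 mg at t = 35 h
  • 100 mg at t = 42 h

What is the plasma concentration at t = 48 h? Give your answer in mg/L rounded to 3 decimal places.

80.428 mg/L

k = ln 2 / 4 = 0.17329 per h
Dose 1 (150 mg at t=0 h): 150·exp(−0.17329·48) = 0.037 mg/L
Dose 2 (195 mg at t=7 h): 195·exp(−0.17329·41) = 0.160 mg/L
Dose 3 (500 mg at t=14 h): 500·exp(−0.17329·34) = 1.381 mg/L
Dose 4 (205 mg at t=21 h): 205·exp(−0.17329·27) = 1.905 mg/L
Dose 5 (490 mg at t=28 h): 490·exp(−0.17329·20) = 15.312 mg/L
Dose 6 (250 mg at t=35 h): 250·exp(−0.17329·13) = 26.278 mg/L
Dose 7 (100 mg at t=42 h): 100·exp(−0.17329·6) = 35.355 mg/L
C(48) = 0.037 + 0.160 + 1.381 + 1.905 + 15.312 + 26.278 + 35.355 = 80.428 mg/L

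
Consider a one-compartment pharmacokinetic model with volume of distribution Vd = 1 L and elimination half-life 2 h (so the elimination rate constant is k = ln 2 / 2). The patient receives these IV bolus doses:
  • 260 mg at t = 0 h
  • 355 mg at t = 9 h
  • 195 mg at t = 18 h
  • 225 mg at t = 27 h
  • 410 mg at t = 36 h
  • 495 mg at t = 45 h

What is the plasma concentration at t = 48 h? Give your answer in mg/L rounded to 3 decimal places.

k = ln 2 / 2 = 0.34657 per h
Dose 1 (260 mg at t=0 h): 260·exp(−0.34657·48) = 0.000 mg/L
Dose 2 (355 mg at t=9 h): 355·exp(−0.34657·39) = 0.000 mg/L
Dose 3 (195 mg at t=18 h): 195·exp(−0.34657·30) = 0.006 mg/L
Dose 4 (225 mg at t=27 h): 225·exp(−0.34657·21) = 0.155 mg/L
Dose 5 (410 mg at t=36 h): 410·exp(−0.34657·12) = 6.406 mg/L
Dose 6 (495 mg at t=45 h): 495·exp(−0.34657·3) = 175.009 mg/L
C(48) = 0.000 + 0.000 + 0.006 + 0.155 + 6.406 + 175.009 = 181.577 mg/L

181.577 mg/L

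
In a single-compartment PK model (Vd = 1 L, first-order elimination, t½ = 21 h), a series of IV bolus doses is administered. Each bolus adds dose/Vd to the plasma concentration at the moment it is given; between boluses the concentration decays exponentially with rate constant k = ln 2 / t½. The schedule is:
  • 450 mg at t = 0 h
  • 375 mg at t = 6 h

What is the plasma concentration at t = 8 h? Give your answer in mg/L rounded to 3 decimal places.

k = ln 2 / 21 = 0.03301 per h
Dose 1 (450 mg at t=0 h): 450·exp(−0.03301·8) = 345.569 mg/L
Dose 2 (375 mg at t=6 h): 375·exp(−0.03301·2) = 351.044 mg/L
C(8) = 345.569 + 351.044 = 696.613 mg/L

696.613 mg/L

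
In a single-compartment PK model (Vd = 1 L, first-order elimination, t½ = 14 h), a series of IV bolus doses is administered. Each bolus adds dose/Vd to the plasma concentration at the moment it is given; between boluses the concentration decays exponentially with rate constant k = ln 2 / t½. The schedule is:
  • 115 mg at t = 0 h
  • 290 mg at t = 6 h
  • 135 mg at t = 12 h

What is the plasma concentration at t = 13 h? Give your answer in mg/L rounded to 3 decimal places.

393.958 mg/L

k = ln 2 / 14 = 0.04951 per h
Dose 1 (115 mg at t=0 h): 115·exp(−0.04951·13) = 60.419 mg/L
Dose 2 (290 mg at t=6 h): 290·exp(−0.04951·7) = 205.061 mg/L
Dose 3 (135 mg at t=12 h): 135·exp(−0.04951·1) = 128.479 mg/L
C(13) = 60.419 + 205.061 + 128.479 = 393.958 mg/L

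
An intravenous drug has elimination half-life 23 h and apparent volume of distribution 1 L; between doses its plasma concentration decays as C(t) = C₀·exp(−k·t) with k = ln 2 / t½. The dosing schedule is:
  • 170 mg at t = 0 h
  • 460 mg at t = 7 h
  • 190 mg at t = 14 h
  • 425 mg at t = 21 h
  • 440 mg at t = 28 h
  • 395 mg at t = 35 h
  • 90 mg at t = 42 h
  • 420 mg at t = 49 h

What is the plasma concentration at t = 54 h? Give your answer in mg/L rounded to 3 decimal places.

k = ln 2 / 23 = 0.03014 per h
Dose 1 (170 mg at t=0 h): 170·exp(−0.03014·54) = 33.395 mg/L
Dose 2 (460 mg at t=7 h): 460·exp(−0.03014·47) = 111.586 mg/L
Dose 3 (190 mg at t=14 h): 190·exp(−0.03014·40) = 56.915 mg/L
Dose 4 (425 mg at t=21 h): 425·exp(−0.03014·33) = 157.209 mg/L
Dose 5 (440 mg at t=28 h): 440·exp(−0.03014·26) = 200.982 mg/L
Dose 6 (395 mg at t=35 h): 395·exp(−0.03014·19) = 222.803 mg/L
Dose 7 (90 mg at t=42 h): 90·exp(−0.03014·12) = 62.688 mg/L
Dose 8 (420 mg at t=49 h): 420·exp(−0.03014·5) = 361.250 mg/L
C(54) = 33.395 + 111.586 + 56.915 + 157.209 + 200.982 + 222.803 + 62.688 + 361.250 = 1206.827 mg/L

1206.827 mg/L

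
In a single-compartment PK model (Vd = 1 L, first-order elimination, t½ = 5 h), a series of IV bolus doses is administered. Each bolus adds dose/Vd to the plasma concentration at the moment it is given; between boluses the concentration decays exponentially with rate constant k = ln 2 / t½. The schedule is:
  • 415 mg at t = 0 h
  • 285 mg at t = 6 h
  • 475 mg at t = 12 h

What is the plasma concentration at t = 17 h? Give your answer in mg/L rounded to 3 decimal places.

k = ln 2 / 5 = 0.13863 per h
Dose 1 (415 mg at t=0 h): 415·exp(−0.13863·17) = 39.314 mg/L
Dose 2 (285 mg at t=6 h): 285·exp(−0.13863·11) = 62.027 mg/L
Dose 3 (475 mg at t=12 h): 475·exp(−0.13863·5) = 237.500 mg/L
C(17) = 39.314 + 62.027 + 237.500 = 338.841 mg/L

338.841 mg/L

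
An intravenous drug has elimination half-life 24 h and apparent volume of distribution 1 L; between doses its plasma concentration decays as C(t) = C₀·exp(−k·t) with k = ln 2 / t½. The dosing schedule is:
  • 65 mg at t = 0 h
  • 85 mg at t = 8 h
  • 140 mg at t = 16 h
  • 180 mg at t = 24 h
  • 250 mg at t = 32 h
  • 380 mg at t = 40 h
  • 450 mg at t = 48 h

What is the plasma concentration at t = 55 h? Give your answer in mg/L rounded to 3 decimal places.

k = ln 2 / 24 = 0.02888 per h
Dose 1 (65 mg at t=0 h): 65·exp(−0.02888·55) = 13.276 mg/L
Dose 2 (85 mg at t=8 h): 85·exp(−0.02888·47) = 21.873 mg/L
Dose 3 (140 mg at t=16 h): 140·exp(−0.02888·39) = 45.389 mg/L
Dose 4 (180 mg at t=24 h): 180·exp(−0.02888·31) = 73.526 mg/L
Dose 5 (250 mg at t=32 h): 250·exp(−0.02888·23) = 128.663 mg/L
Dose 6 (380 mg at t=40 h): 380·exp(−0.02888·15) = 246.400 mg/L
Dose 7 (450 mg at t=48 h): 450·exp(−0.02888·7) = 367.631 mg/L
C(55) = 13.276 + 21.873 + 45.389 + 73.526 + 128.663 + 246.400 + 367.631 = 896.757 mg/L

896.757 mg/L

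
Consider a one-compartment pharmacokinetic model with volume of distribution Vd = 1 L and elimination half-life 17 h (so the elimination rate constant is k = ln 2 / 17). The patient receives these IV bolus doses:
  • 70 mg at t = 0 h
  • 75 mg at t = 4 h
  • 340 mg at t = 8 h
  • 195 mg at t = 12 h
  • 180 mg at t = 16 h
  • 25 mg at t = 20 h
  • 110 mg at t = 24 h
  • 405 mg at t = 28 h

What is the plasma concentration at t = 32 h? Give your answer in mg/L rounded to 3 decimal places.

789.506 mg/L

k = ln 2 / 17 = 0.04077 per h
Dose 1 (70 mg at t=0 h): 70·exp(−0.04077·32) = 18.987 mg/L
Dose 2 (75 mg at t=4 h): 75·exp(−0.04077·28) = 23.947 mg/L
Dose 3 (340 mg at t=8 h): 340·exp(−0.04077·24) = 127.790 mg/L
Dose 4 (195 mg at t=12 h): 195·exp(−0.04077·20) = 86.274 mg/L
Dose 5 (180 mg at t=16 h): 180·exp(−0.04077·16) = 93.745 mg/L
Dose 6 (25 mg at t=20 h): 25·exp(−0.04077·12) = 15.327 mg/L
Dose 7 (110 mg at t=24 h): 110·exp(−0.04077·8) = 79.384 mg/L
Dose 8 (405 mg at t=28 h): 405·exp(−0.04077·4) = 344.052 mg/L
C(32) = 18.987 + 23.947 + 127.790 + 86.274 + 93.745 + 15.327 + 79.384 + 344.052 = 789.506 mg/L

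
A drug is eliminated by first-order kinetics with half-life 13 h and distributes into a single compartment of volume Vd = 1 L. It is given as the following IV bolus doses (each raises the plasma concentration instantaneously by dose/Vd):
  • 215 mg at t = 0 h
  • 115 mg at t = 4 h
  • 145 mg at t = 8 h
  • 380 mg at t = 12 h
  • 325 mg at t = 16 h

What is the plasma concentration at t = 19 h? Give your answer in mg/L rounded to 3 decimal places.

k = ln 2 / 13 = 0.05332 per h
Dose 1 (215 mg at t=0 h): 215·exp(−0.05332·19) = 78.068 mg/L
Dose 2 (115 mg at t=4 h): 115·exp(−0.05332·15) = 51.684 mg/L
Dose 3 (145 mg at t=8 h): 145·exp(−0.05332·11) = 80.659 mg/L
Dose 4 (380 mg at t=12 h): 380·exp(−0.05332·7) = 261.632 mg/L
Dose 5 (325 mg at t=16 h): 325·exp(−0.05332·3) = 276.959 mg/L
C(19) = 78.068 + 51.684 + 80.659 + 261.632 + 276.959 = 749.001 mg/L

749.001 mg/L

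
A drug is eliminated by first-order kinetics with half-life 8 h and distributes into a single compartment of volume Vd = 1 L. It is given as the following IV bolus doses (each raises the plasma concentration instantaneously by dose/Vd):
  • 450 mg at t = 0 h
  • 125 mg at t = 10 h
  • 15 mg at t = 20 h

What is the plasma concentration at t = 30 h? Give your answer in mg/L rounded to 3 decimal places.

61.850 mg/L

k = ln 2 / 8 = 0.08664 per h
Dose 1 (450 mg at t=0 h): 450·exp(−0.08664·30) = 33.446 mg/L
Dose 2 (125 mg at t=10 h): 125·exp(−0.08664·20) = 22.097 mg/L
Dose 3 (15 mg at t=20 h): 15·exp(−0.08664·10) = 6.307 mg/L
C(30) = 33.446 + 22.097 + 6.307 = 61.850 mg/L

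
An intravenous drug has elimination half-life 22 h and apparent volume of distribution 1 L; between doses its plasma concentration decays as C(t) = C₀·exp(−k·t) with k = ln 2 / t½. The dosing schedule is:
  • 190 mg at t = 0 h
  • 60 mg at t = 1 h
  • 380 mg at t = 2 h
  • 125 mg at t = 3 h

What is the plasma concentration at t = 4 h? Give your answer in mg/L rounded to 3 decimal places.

k = ln 2 / 22 = 0.03151 per h
Dose 1 (190 mg at t=0 h): 190·exp(−0.03151·4) = 167.502 mg/L
Dose 2 (60 mg at t=1 h): 60·exp(−0.03151·3) = 54.589 mg/L
Dose 3 (380 mg at t=2 h): 380·exp(−0.03151·2) = 356.794 mg/L
Dose 4 (125 mg at t=3 h): 125·exp(−0.03151·1) = 121.123 mg/L
C(4) = 167.502 + 54.589 + 356.794 + 121.123 = 700.008 mg/L

700.008 mg/L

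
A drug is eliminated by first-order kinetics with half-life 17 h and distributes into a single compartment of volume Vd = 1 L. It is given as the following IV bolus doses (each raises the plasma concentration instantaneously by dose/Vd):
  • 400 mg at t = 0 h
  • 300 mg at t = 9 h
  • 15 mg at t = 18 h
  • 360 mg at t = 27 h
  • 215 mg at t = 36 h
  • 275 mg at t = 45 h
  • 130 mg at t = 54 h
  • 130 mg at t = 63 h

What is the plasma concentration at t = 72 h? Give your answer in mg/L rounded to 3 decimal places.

396.831 mg/L

k = ln 2 / 17 = 0.04077 per h
Dose 1 (400 mg at t=0 h): 400·exp(−0.04077·72) = 21.238 mg/L
Dose 2 (300 mg at t=9 h): 300·exp(−0.04077·63) = 22.990 mg/L
Dose 3 (15 mg at t=18 h): 15·exp(−0.04077·54) = 1.659 mg/L
Dose 4 (360 mg at t=27 h): 360·exp(−0.04077·45) = 57.472 mg/L
Dose 5 (215 mg at t=36 h): 215·exp(−0.04077·36) = 49.541 mg/L
Dose 6 (275 mg at t=45 h): 275·exp(−0.04077·27) = 91.459 mg/L
Dose 7 (130 mg at t=54 h): 130·exp(−0.04077·18) = 62.403 mg/L
Dose 8 (130 mg at t=63 h): 130·exp(−0.04077·9) = 90.069 mg/L
C(72) = 21.238 + 22.990 + 1.659 + 57.472 + 49.541 + 91.459 + 62.403 + 90.069 = 396.831 mg/L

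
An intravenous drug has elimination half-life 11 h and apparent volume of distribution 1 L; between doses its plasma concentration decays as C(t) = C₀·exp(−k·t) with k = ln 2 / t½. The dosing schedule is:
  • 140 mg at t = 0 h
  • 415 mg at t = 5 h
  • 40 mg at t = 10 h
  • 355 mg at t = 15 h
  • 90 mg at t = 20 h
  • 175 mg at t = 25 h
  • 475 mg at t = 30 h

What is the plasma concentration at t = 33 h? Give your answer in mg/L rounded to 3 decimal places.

750.730 mg/L

k = ln 2 / 11 = 0.06301 per h
Dose 1 (140 mg at t=0 h): 140·exp(−0.06301·33) = 17.500 mg/L
Dose 2 (415 mg at t=5 h): 415·exp(−0.06301·28) = 71.087 mg/L
Dose 3 (40 mg at t=10 h): 40·exp(−0.06301·23) = 9.389 mg/L
Dose 4 (355 mg at t=15 h): 355·exp(−0.06301·18) = 114.192 mg/L
Dose 5 (90 mg at t=20 h): 90·exp(−0.06301·13) = 39.672 mg/L
Dose 6 (175 mg at t=25 h): 175·exp(−0.06301·8) = 105.708 mg/L
Dose 7 (475 mg at t=30 h): 475·exp(−0.06301·3) = 393.183 mg/L
C(33) = 17.500 + 71.087 + 9.389 + 114.192 + 39.672 + 105.708 + 393.183 = 750.730 mg/L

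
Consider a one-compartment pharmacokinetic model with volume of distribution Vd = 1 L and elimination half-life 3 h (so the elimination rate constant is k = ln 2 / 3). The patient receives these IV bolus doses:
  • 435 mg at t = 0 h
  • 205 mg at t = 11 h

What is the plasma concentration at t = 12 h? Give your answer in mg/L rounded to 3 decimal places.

189.896 mg/L

k = ln 2 / 3 = 0.23105 per h
Dose 1 (435 mg at t=0 h): 435·exp(−0.23105·12) = 27.188 mg/L
Dose 2 (205 mg at t=11 h): 205·exp(−0.23105·1) = 162.709 mg/L
C(12) = 27.188 + 162.709 = 189.896 mg/L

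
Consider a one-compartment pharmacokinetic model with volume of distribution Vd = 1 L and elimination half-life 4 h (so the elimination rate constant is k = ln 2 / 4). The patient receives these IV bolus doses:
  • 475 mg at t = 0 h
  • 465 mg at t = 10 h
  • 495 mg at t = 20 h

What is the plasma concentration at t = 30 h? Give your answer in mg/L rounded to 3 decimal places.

104.660 mg/L

k = ln 2 / 4 = 0.17329 per h
Dose 1 (475 mg at t=0 h): 475·exp(−0.17329·30) = 2.624 mg/L
Dose 2 (465 mg at t=10 h): 465·exp(−0.17329·20) = 14.531 mg/L
Dose 3 (495 mg at t=20 h): 495·exp(−0.17329·10) = 87.504 mg/L
C(30) = 2.624 + 14.531 + 87.504 = 104.660 mg/L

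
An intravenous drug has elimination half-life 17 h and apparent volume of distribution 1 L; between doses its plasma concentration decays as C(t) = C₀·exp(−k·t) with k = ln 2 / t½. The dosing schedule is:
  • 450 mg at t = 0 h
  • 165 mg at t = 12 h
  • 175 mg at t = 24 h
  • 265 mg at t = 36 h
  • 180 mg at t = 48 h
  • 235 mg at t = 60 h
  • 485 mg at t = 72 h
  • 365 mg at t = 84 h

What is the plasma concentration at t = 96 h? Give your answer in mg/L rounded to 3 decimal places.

532.227 mg/L

k = ln 2 / 17 = 0.04077 per h
Dose 1 (450 mg at t=0 h): 450·exp(−0.04077·96) = 8.980 mg/L
Dose 2 (165 mg at t=12 h): 165·exp(−0.04077·84) = 5.371 mg/L
Dose 3 (175 mg at t=24 h): 175·exp(−0.04077·72) = 9.292 mg/L
Dose 4 (265 mg at t=36 h): 265·exp(−0.04077·60) = 22.950 mg/L
Dose 5 (180 mg at t=48 h): 180·exp(−0.04077·48) = 25.428 mg/L
Dose 6 (235 mg at t=60 h): 235·exp(−0.04077·36) = 54.149 mg/L
Dose 7 (485 mg at t=72 h): 485·exp(−0.04077·24) = 182.288 mg/L
Dose 8 (365 mg at t=84 h): 365·exp(−0.04077·12) = 223.770 mg/L
C(96) = 8.980 + 5.371 + 9.292 + 22.950 + 25.428 + 54.149 + 182.288 + 223.770 = 532.227 mg/L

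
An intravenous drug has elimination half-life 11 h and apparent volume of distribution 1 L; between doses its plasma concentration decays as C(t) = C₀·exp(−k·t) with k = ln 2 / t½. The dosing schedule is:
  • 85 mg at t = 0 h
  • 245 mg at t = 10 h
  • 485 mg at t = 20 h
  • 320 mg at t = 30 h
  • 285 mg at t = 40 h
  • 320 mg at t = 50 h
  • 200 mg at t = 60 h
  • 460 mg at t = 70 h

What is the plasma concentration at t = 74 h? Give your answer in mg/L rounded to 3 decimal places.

585.552 mg/L

k = ln 2 / 11 = 0.06301 per h
Dose 1 (85 mg at t=0 h): 85·exp(−0.06301·74) = 0.802 mg/L
Dose 2 (245 mg at t=10 h): 245·exp(−0.06301·64) = 4.342 mg/L
Dose 3 (485 mg at t=20 h): 485·exp(−0.06301·54) = 16.142 mg/L
Dose 4 (320 mg at t=30 h): 320·exp(−0.06301·44) = 20.000 mg/L
Dose 5 (285 mg at t=40 h): 285·exp(−0.06301·34) = 33.449 mg/L
Dose 6 (320 mg at t=50 h): 320·exp(−0.06301·24) = 70.527 mg/L
Dose 7 (200 mg at t=60 h): 200·exp(−0.06301·14) = 82.775 mg/L
Dose 8 (460 mg at t=70 h): 460·exp(−0.06301·4) = 357.513 mg/L
C(74) = 0.802 + 4.342 + 16.142 + 20.000 + 33.449 + 70.527 + 82.775 + 357.513 = 585.552 mg/L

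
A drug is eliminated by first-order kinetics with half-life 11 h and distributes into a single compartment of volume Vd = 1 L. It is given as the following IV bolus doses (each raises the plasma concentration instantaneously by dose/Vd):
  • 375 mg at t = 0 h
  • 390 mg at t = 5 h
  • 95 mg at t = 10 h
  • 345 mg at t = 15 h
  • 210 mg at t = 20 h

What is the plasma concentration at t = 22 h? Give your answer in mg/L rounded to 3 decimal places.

679.042 mg/L

k = ln 2 / 11 = 0.06301 per h
Dose 1 (375 mg at t=0 h): 375·exp(−0.06301·22) = 93.750 mg/L
Dose 2 (390 mg at t=5 h): 390·exp(−0.06301·17) = 133.609 mg/L
Dose 3 (95 mg at t=10 h): 95·exp(−0.06301·12) = 44.599 mg/L
Dose 4 (345 mg at t=15 h): 345·exp(−0.06301·7) = 221.950 mg/L
Dose 5 (210 mg at t=20 h): 210·exp(−0.06301·2) = 185.134 mg/L
C(22) = 93.750 + 133.609 + 44.599 + 221.950 + 185.134 = 679.042 mg/L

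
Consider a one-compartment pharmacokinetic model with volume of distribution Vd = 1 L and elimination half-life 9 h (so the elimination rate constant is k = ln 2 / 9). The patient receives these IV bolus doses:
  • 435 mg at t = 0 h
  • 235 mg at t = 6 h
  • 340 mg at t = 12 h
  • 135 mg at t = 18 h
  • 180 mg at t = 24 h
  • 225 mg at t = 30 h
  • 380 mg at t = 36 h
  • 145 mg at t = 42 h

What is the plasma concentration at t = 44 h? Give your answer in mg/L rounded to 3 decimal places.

519.048 mg/L

k = ln 2 / 9 = 0.07702 per h
Dose 1 (435 mg at t=0 h): 435·exp(−0.07702·44) = 14.682 mg/L
Dose 2 (235 mg at t=6 h): 235·exp(−0.07702·38) = 12.591 mg/L
Dose 3 (340 mg at t=12 h): 340·exp(−0.07702·32) = 28.917 mg/L
Dose 4 (135 mg at t=18 h): 135·exp(−0.07702·26) = 18.226 mg/L
Dose 5 (180 mg at t=24 h): 180·exp(−0.07702·20) = 38.576 mg/L
Dose 6 (225 mg at t=30 h): 225·exp(−0.07702·14) = 76.544 mg/L
Dose 7 (380 mg at t=36 h): 380·exp(−0.07702·8) = 205.211 mg/L
Dose 8 (145 mg at t=42 h): 145·exp(−0.07702·2) = 124.300 mg/L
C(44) = 14.682 + 12.591 + 28.917 + 18.226 + 38.576 + 76.544 + 205.211 + 124.300 = 519.048 mg/L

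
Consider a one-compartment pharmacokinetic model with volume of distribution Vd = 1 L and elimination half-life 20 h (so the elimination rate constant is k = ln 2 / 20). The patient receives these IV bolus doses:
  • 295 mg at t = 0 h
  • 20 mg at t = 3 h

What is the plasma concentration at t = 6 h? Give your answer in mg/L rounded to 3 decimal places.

257.639 mg/L

k = ln 2 / 20 = 0.03466 per h
Dose 1 (295 mg at t=0 h): 295·exp(−0.03466·6) = 239.614 mg/L
Dose 2 (20 mg at t=3 h): 20·exp(−0.03466·3) = 18.025 mg/L
C(6) = 239.614 + 18.025 = 257.639 mg/L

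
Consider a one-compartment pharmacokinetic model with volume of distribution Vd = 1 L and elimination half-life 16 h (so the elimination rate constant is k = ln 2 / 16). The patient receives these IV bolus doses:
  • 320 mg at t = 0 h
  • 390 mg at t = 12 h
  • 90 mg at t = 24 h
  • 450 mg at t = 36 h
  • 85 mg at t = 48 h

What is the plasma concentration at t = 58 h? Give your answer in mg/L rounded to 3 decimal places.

328.346 mg/L

k = ln 2 / 16 = 0.04332 per h
Dose 1 (320 mg at t=0 h): 320·exp(−0.04332·58) = 25.937 mg/L
Dose 2 (390 mg at t=12 h): 390·exp(−0.04332·46) = 53.162 mg/L
Dose 3 (90 mg at t=24 h): 90·exp(−0.04332·34) = 20.633 mg/L
Dose 4 (450 mg at t=36 h): 450·exp(−0.04332·22) = 173.499 mg/L
Dose 5 (85 mg at t=48 h): 85·exp(−0.04332·10) = 55.116 mg/L
C(58) = 25.937 + 53.162 + 20.633 + 173.499 + 55.116 = 328.346 mg/L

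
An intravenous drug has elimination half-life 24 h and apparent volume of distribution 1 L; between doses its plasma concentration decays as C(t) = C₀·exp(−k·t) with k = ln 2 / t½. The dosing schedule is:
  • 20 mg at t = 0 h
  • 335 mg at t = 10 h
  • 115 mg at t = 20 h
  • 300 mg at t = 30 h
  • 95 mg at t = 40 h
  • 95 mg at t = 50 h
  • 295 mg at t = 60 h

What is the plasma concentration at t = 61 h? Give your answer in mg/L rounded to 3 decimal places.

645.514 mg/L

k = ln 2 / 24 = 0.02888 per h
Dose 1 (20 mg at t=0 h): 20·exp(−0.02888·61) = 3.435 mg/L
Dose 2 (335 mg at t=10 h): 335·exp(−0.02888·51) = 76.799 mg/L
Dose 3 (115 mg at t=20 h): 115·exp(−0.02888·41) = 35.192 mg/L
Dose 4 (300 mg at t=30 h): 300·exp(−0.02888·31) = 122.544 mg/L
Dose 5 (95 mg at t=40 h): 95·exp(−0.02888·21) = 51.799 mg/L
Dose 6 (95 mg at t=50 h): 95·exp(−0.02888·11) = 69.144 mg/L
Dose 7 (295 mg at t=60 h): 295·exp(−0.02888·1) = 286.602 mg/L
C(61) = 3.435 + 76.799 + 35.192 + 122.544 + 51.799 + 69.144 + 286.602 = 645.514 mg/L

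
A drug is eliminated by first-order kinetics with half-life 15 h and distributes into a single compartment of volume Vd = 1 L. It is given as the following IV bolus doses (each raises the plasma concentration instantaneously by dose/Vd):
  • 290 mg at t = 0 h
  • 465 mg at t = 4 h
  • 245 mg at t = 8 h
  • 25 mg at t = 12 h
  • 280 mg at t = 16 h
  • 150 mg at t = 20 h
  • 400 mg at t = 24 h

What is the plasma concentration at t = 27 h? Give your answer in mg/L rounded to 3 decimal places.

k = ln 2 / 15 = 0.04621 per h
Dose 1 (290 mg at t=0 h): 290·exp(−0.04621·27) = 83.281 mg/L
Dose 2 (465 mg at t=4 h): 465·exp(−0.04621·23) = 160.647 mg/L
Dose 3 (245 mg at t=8 h): 245·exp(−0.04621·19) = 101.827 mg/L
Dose 4 (25 mg at t=12 h): 25·exp(−0.04621·15) = 12.500 mg/L
Dose 5 (280 mg at t=16 h): 280·exp(−0.04621·11) = 168.424 mg/L
Dose 6 (150 mg at t=20 h): 150·exp(−0.04621·7) = 108.545 mg/L
Dose 7 (400 mg at t=24 h): 400·exp(−0.04621·3) = 348.220 mg/L
C(27) = 83.281 + 160.647 + 101.827 + 12.500 + 168.424 + 108.545 + 348.220 = 983.444 mg/L

983.444 mg/L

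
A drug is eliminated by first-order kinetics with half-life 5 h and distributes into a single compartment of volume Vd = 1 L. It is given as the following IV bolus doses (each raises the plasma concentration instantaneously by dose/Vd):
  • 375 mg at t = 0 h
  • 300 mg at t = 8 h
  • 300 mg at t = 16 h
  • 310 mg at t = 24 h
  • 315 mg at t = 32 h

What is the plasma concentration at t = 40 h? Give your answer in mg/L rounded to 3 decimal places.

k = ln 2 / 5 = 0.13863 per h
Dose 1 (375 mg at t=0 h): 375·exp(−0.13863·40) = 1.465 mg/L
Dose 2 (300 mg at t=8 h): 300·exp(−0.13863·32) = 3.552 mg/L
Dose 3 (300 mg at t=16 h): 300·exp(−0.13863·24) = 10.769 mg/L
Dose 4 (310 mg at t=24 h): 310·exp(−0.13863·16) = 33.734 mg/L
Dose 5 (315 mg at t=32 h): 315·exp(−0.13863·8) = 103.911 mg/L
C(40) = 1.465 + 3.552 + 10.769 + 33.734 + 103.911 = 153.431 mg/L

153.431 mg/L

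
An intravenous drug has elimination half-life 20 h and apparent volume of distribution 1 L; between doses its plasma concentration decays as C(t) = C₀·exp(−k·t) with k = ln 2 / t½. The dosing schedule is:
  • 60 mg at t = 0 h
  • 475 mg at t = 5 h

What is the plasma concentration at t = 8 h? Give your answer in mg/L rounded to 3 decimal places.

k = ln 2 / 20 = 0.03466 per h
Dose 1 (60 mg at t=0 h): 60·exp(−0.03466·8) = 45.471 mg/L
Dose 2 (475 mg at t=5 h): 475·exp(−0.03466·3) = 428.094 mg/L
C(8) = 45.471 + 428.094 = 473.565 mg/L

473.565 mg/L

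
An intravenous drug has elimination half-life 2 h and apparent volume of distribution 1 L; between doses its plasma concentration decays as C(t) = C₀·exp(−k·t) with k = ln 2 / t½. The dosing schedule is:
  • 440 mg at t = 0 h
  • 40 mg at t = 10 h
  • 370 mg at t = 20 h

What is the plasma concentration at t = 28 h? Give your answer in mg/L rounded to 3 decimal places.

23.230 mg/L

k = ln 2 / 2 = 0.34657 per h
Dose 1 (440 mg at t=0 h): 440·exp(−0.34657·28) = 0.027 mg/L
Dose 2 (40 mg at t=10 h): 40·exp(−0.34657·18) = 0.078 mg/L
Dose 3 (370 mg at t=20 h): 370·exp(−0.34657·8) = 23.125 mg/L
C(28) = 0.027 + 0.078 + 23.125 = 23.230 mg/L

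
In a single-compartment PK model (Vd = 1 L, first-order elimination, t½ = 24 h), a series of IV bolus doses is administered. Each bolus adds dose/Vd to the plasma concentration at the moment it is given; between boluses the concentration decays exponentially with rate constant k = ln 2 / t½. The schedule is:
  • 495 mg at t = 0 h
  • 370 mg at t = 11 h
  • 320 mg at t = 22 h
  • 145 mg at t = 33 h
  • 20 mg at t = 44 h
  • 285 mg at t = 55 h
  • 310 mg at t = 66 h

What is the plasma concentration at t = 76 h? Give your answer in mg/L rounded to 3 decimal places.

k = ln 2 / 24 = 0.02888 per h
Dose 1 (495 mg at t=0 h): 495·exp(−0.02888·76) = 55.124 mg/L
Dose 2 (370 mg at t=11 h): 370·exp(−0.02888·65) = 56.612 mg/L
Dose 3 (320 mg at t=22 h): 320·exp(−0.02888·54) = 67.272 mg/L
Dose 4 (145 mg at t=33 h): 145·exp(−0.02888·43) = 41.882 mg/L
Dose 5 (20 mg at t=44 h): 20·exp(−0.02888·32) = 7.937 mg/L
Dose 6 (285 mg at t=55 h): 285·exp(−0.02888·21) = 155.397 mg/L
Dose 7 (310 mg at t=66 h): 310·exp(−0.02888·10) = 232.238 mg/L
C(76) = 55.124 + 56.612 + 67.272 + 41.882 + 7.937 + 155.397 + 232.238 = 616.462 mg/L

616.462 mg/L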